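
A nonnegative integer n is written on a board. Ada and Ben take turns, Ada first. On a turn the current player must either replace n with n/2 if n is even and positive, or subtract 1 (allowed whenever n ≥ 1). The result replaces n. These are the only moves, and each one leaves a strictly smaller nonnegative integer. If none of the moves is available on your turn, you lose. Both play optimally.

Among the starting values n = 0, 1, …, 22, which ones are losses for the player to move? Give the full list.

0, 2, 5, 7, 9, 11, 13, 15, 17, 19, 21

Use the standard recursion: the mover loses at a terminal position; elsewhere, the mover wins exactly when some move hands the opponent an L position.
n=0: no move → L
n=1: →0(L), so W
n=2: →1(W) only, which is W, so L
n=3: →2(L), so W
n=4: →2(L), so W
n=5: →4(W) only, which is W, so L
n=6: →5(L), so W
n=7: →6(W) only, which is W, so L
n=8: →7(L), so W
n=9: →8(W) only, which is W, so L
n=10: →5(L), so W
n=11: →10(W) only, which is W, so L
n=12: →11(L), so W
n=13: →12(W) only, which is W, so L
n=14: →7(L), so W
n=15: →14(W) only, which is W, so L
n=16: →15(L), so W
n=17: →16(W) only, which is W, so L
n=18: →9(L), so W
n=19: →18(W) only, which is W, so L
n=20: →19(L), so W
n=21: →20(W) only, which is W, so L
n=22: →11(L), so W
Reading off the rows marked L gives the requested list; there are 11 such values of n.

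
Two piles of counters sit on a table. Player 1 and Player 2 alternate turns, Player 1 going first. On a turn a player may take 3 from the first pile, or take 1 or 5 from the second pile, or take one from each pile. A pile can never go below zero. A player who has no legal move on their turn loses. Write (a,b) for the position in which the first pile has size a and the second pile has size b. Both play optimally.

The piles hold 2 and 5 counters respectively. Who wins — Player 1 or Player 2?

Build the W/L table. Terminal = L. A non-terminal position is W if it has a move to some L; otherwise it is L.
No move ever increases a pile, so every position that can arise here has a ≤ 2 and b ≤ 5; it is enough to label the cells with 0 ≤ a ≤ 2 and 0 ≤ b ≤ 5.
Every move lowers a or b (never raises either), so fill the grid row by row in increasing a, and left to right within a row: each cell's successors are then already labelled.
      b=0  b=1  b=2  b=3  b=4  b=5
a=0:    L    W    L    W    L    W
a=1:    L    W    L    W    L    W
a=2:    L    W    L    W    L    W
Cells with no legal move (terminal, hence L): (0,0), (1,0), (2,0).
The remaining L cells, each justified by listing all of its moves:
(0,2): only reaches (0,1)(W), which is W → L
(0,4): only reaches (0,3)(W), which is W → L
(1,2): only reaches (1,1)(W), (0,1)(W), all W → L
(1,4): only reaches (1,3)(W), (0,3)(W), all W → L
(2,2): only reaches (2,1)(W), (1,1)(W), all W → L
(2,4): only reaches (2,3)(W), (1,3)(W), all W → L
Every other cell has at least one move into one of the L cells above, so it is W.
From (2,5) Player 1 can move to (2,4), reaching an L position.

Player 1 wins.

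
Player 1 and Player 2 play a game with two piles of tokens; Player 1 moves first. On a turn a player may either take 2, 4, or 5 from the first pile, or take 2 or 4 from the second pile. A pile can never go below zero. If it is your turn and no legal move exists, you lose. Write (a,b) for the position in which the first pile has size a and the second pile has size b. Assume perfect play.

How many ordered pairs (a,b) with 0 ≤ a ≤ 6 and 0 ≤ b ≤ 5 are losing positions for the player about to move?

12

Work bottom-up. With no move the player to move loses. Otherwise the position is W if at least one move leads to an L position for the opponent, and L if every move leads to a W.
Every move lowers a or b (never raises either), so fill the grid row by row in increasing a, and left to right within a row: each cell's successors are then already labelled.
      b=0  b=1  b=2  b=3  b=4  b=5
a=0:    L    L    W    W    W    W
a=1:    L    L    W    W    W    W
a=2:    W    W    L    L    W    W
a=3:    W    W    L    L    W    W
a=4:    W    W    W    W    L    L
a=5:    W    W    W    W    L    L
a=6:    W    W    W    W    W    W
Cells with no legal move (terminal, hence L): (0,0), (0,1), (1,0), (1,1).
The remaining L cells, each justified by listing all of its moves:
(2,2): →(0,2)(W), (2,0)(W) — all W, so L
(2,3): →(0,3)(W), (2,1)(W) — all W, so L
(3,2): →(1,2)(W), (3,0)(W) — all W, so L
(3,3): →(1,3)(W), (3,1)(W) — all W, so L
(4,4): →(2,4)(W), (0,4)(W), (4,2)(W), (4,0)(W) — all W, so L
(4,5): →(2,5)(W), (0,5)(W), (4,3)(W), (4,1)(W) — all W, so L
(5,4): →(3,4)(W), (1,4)(W), (0,4)(W), (5,2)(W), (5,0)(W) — all W, so L
(5,5): →(3,5)(W), (1,5)(W), (0,5)(W), (5,3)(W), (5,1)(W) — all W, so L
Every other cell has at least one move into one of the L cells above, so it is W.
L cells per row: a=0: 2, a=1: 2, a=2: 2, a=3: 2, a=4: 2, a=5: 2, a=6: 0; total 12.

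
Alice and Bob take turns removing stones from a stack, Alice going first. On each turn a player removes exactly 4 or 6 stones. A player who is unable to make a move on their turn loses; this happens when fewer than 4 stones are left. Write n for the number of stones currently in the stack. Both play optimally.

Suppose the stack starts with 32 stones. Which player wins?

Bob wins.

Positions with no move are L. A position that does have a move is losing for the player to move precisely when every available move leads to a winning position for the opponent. Fill in the labels:
n=0: no move → L
n=1: no move → L
n=2: no move → L
n=3: no move → L
n=4: W (go to 0, an L position)
n=5: W (go to 1, an L position)
n=6: W (go to 2, an L position)
n=7: W (go to 3, an L position)
n=8: W (go to 2, an L position)
n=9: W (go to 3, an L position)
n=10: L (options 6(W), 4(W) are all W)
n=11: L (options 7(W), 5(W) are all W)
n=12: L (options 8(W), 6(W) are all W)
n=13: L (options 9(W), 7(W) are all W)
n=14: W (go to 10, an L position)
n=15: W (go to 11, an L position)
n=16: W (go to 12, an L position)
n=17: W (go to 13, an L position)
n=18: W (go to 12, an L position)
n=19: W (go to 13, an L position)
n=20: L (options 16(W), 14(W) are all W)
n=21: L (options 17(W), 15(W) are all W)
n=22: L (options 18(W), 16(W) are all W)
n=23: L (options 19(W), 17(W) are all W)
n=24: W (go to 20, an L position)
n=25: W (go to 21, an L position)
n=26: W (go to 22, an L position)
n=27: W (go to 23, an L position)
n=28: W (go to 22, an L position)
n=29: W (go to 23, an L position)
n=30: L (options 26(W), 24(W) are all W)
n=31: L (options 27(W), 25(W) are all W)
n=32: L (options 28(W), 26(W) are all W)
Every move from 32 reaches a W position, so the mover loses.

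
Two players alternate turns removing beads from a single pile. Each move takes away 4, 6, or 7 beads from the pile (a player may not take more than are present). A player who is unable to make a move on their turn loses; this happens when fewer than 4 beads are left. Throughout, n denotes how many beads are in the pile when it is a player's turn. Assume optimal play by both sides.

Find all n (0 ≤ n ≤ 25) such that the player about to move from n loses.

0, 1, 2, 3, 11, 12, 13, 14, 22, 23, 24, 25

Work bottom-up. With no move the player to move loses. Otherwise the position is W if at least one move leads to an L position for the opponent, and L if every move leads to a W.
n=0: no move → L
n=1: no move → L
n=2: no move → L
n=3: no move → L
n=4: reaches L-position 0 → W
n=5: reaches L-position 1 → W
n=6: reaches L-position 2 → W
n=7: reaches L-position 3 → W
n=8: reaches L-position 2 → W
n=9: reaches L-position 3 → W
n=10: reaches L-position 3 → W
n=11: only reaches 7(W), 5(W), 4(W), all W → L
n=12: only reaches 8(W), 6(W), 5(W), all W → L
n=13: only reaches 9(W), 7(W), 6(W), all W → L
n=14: only reaches 10(W), 8(W), 7(W), all W → L
n=15: reaches L-position 11 → W
n=16: reaches L-position 12 → W
n=17: reaches L-position 13 → W
n=18: reaches L-position 14 → W
n=19: reaches L-position 13 → W
n=20: reaches L-position 14 → W
n=21: reaches L-position 14 → W
n=22: only reaches 18(W), 16(W), 15(W), all W → L
n=23: only reaches 19(W), 17(W), 16(W), all W → L
n=24: only reaches 20(W), 18(W), 17(W), all W → L
n=25: only reaches 21(W), 19(W), 18(W), all W → L
The losing starting values of n are exactly the entries labelled L in this table (12 of them).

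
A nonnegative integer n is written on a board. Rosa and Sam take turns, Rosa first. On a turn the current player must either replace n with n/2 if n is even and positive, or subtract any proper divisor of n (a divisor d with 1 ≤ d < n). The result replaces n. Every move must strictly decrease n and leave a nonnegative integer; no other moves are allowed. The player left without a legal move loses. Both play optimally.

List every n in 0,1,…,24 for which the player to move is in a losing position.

Work bottom-up. With no move the player to move loses. Otherwise the position is W if at least one move leads to an L position for the opponent, and L if every move leads to a W.
n=0: no move → L
n=1: no move → L
n=2: W (go to 1, an L position)
n=3: L (sole option 2(W) is W)
n=4: W (go to 3, an L position)
n=5: L (sole option 4(W) is W)
n=6: W (go to 3, an L position)
n=7: L (sole option 6(W) is W)
n=8: W (go to 7, an L position)
n=9: L (options 6(W), 8(W) are all W)
n=10: W (go to 5, an L position)
n=11: L (sole option 10(W) is W)
n=12: W (go to 9, an L position)
n=13: L (sole option 12(W) is W)
n=14: W (go to 7, an L position)
n=15: L (options 10(W), 12(W), 14(W) are all W)
n=16: W (go to 15, an L position)
n=17: L (sole option 16(W) is W)
n=18: W (go to 9, an L position)
n=19: L (sole option 18(W) is W)
n=20: W (go to 15, an L position)
n=21: L (options 14(W), 18(W), 20(W) are all W)
n=22: W (go to 11, an L position)
n=23: L (sole option 22(W) is W)
n=24: W (go to 21, an L position)
Reading off the rows marked L gives the requested list; there are 13 such values of n.

0, 1, 3, 5, 7, 9, 11, 13, 15, 17, 19, 21, 23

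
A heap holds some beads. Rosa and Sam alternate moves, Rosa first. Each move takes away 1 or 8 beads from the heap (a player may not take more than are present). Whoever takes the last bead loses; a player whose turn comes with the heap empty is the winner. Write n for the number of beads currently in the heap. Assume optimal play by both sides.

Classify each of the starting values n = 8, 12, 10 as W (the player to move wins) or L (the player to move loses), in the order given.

8: W, 12: L, 10: L

Positions with no move are W. A position that does have a move is losing for the player to move precisely when every available move leads to a winning position for the opponent. Fill in the labels:
n=0: no move; the opponent has just taken the last bead and therefore loses → W
n=1: →0(W) only, which is W, so L
n=2: →1(L), so W
n=3: →2(W) only, which is W, so L
n=4: →3(L), so W
n=5: →4(W) only, which is W, so L
n=6: →5(L), so W
n=7: →6(W) only, which is W, so L
n=8: →7(L), so W
n=9: →1(L), so W
n=10: →9(W), 2(W) — all W, so L
n=11: →10(L), so W
n=12: →11(W), 4(W) — all W, so L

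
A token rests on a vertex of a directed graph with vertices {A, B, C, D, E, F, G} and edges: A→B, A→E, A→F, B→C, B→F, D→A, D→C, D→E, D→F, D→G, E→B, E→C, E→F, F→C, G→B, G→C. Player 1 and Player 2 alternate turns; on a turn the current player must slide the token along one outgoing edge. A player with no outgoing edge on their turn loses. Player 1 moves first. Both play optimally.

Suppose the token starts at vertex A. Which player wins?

Use the standard recursion: the mover loses at a terminal position; elsewhere, the mover wins exactly when some move hands the opponent an L position.
Every edge goes from a vertex to one that appears earlier in the order C, F, B, G, E, A, D, so processing vertices in that order labels each vertex after all of its successors.
C: no outgoing edge → L
F: W (go to C, an L position)
B: W (go to C, an L position)
G: W (go to C, an L position)
E: W (go to C, an L position)
A: L (options E(W), B(W), F(W) are all W)
D: W (go to A, an L position)
Every move from A reaches a W position, so the mover loses.

Player 2 wins.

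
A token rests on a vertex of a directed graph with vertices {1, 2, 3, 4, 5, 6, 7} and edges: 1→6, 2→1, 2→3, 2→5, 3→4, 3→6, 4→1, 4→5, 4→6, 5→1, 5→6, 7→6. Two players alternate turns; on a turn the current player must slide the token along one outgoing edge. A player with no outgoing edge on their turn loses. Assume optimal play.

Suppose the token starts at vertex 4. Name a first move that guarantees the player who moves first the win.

Move to 6.

Use the standard recursion: the mover loses at a terminal position; elsewhere, the mover wins exactly when some move hands the opponent an L position.
Every edge goes from a vertex to one that appears earlier in the order 6, 1, 5, 4, 3, 7, 2, so processing vertices in that order labels each vertex after all of its successors.
6: no outgoing edge → L
1: can move to 6, which is L ⇒ W
5: can move to 6, which is L ⇒ W
4: can move to 6, which is L ⇒ W
3: can move to 6, which is L ⇒ W
7: can move to 6, which is L ⇒ W
2: moves to 3(W), 5(W), 1(W); every one is W ⇒ L
From 4, the L positions reachable in one move are: 6.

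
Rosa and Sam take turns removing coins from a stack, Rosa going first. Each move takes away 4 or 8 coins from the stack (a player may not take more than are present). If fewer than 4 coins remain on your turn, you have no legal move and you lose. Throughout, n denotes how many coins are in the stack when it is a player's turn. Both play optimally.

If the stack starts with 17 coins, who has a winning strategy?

Rosa wins.

Work bottom-up. With no move the player to move loses. Otherwise the position is W if at least one move leads to an L position for the opponent, and L if every move leads to a W.
n=0: no move → L
n=1: no move → L
n=2: no move → L
n=3: no move → L
n=4: W (go to 0, an L position)
n=5: W (go to 1, an L position)
n=6: W (go to 2, an L position)
n=7: W (go to 3, an L position)
n=8: W (go to 0, an L position)
n=9: W (go to 1, an L position)
n=10: W (go to 2, an L position)
n=11: W (go to 3, an L position)
n=12: L (options 8(W), 4(W) are all W)
n=13: L (options 9(W), 5(W) are all W)
n=14: L (options 10(W), 6(W) are all W)
n=15: L (options 11(W), 7(W) are all W)
n=16: W (go to 12, an L position)
n=17: W (go to 13, an L position)
The starting position 17 is W: Rosa should remove 4, leaving 13, handing over an L position.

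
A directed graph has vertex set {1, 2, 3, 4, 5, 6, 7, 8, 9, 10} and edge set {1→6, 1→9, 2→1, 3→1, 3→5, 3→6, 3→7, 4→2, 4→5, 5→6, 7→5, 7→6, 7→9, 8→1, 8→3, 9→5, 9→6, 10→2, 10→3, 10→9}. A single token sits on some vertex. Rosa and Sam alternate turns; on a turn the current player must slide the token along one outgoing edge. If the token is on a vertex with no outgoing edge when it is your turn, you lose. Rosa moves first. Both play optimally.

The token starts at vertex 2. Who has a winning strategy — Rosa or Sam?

Sam wins.

Label each position W (a win for the player to move) or L (a loss). A position with no legal move is L; any other position is W exactly when some move reaches an L, and L when every move reaches a W.
Every edge goes from a vertex to one that appears earlier in the order 6, 5, 9, 7, 1, 2, 3, 10, 8, 4, so processing vertices in that order labels each vertex after all of its successors.
6: no outgoing edge → L
5: reaches L-position 6 → W
9: reaches L-position 6 → W
7: reaches L-position 6 → W
1: reaches L-position 6 → W
2: only reaches 1(W), which is W → L
3: reaches L-position 6 → W
10: reaches L-position 2 → W
8: only reaches 3(W), 1(W), all W → L
4: reaches L-position 2 → W
The starting position 2 is L: whatever Rosa does, the opponent receives a W position.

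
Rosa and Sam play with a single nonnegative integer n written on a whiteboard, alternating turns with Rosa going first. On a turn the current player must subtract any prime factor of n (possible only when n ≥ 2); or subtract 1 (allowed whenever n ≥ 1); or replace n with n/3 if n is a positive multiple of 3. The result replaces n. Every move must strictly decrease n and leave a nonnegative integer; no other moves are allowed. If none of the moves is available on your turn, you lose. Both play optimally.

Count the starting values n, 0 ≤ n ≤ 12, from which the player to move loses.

3

Work bottom-up. With no move the player to move loses. Otherwise the position is W if at least one move leads to an L position for the opponent, and L if every move leads to a W.
n=0: no move → L
n=1: →0(L), so W
n=2: →0(L), so W
n=3: →0(L), so W
n=4: →2(W), 3(W) — all W, so L
n=5: →0(L), so W
n=6: →4(L), so W
n=7: →0(L), so W
n=8: →6(W), 7(W) — all W, so L
n=9: →8(L), so W
n=10: →8(L), so W
n=11: →0(L), so W
n=12: →4(L), so W
L entries with 0 ≤ n ≤ 12: n = 0, 4, 8; that makes 3.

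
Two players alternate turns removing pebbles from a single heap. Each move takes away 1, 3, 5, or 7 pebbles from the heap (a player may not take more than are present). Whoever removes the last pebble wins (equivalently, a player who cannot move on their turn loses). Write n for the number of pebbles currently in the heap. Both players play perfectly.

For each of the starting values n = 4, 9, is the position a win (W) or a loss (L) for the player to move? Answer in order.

Compute win/loss labels from the base case upward. A position with no move is L. Any other position is W if it can reach an L in one move, else L.
n=0: no move → L
n=1: can move to 0, which is L ⇒ W
n=2: the only move is to 1(W), a W ⇒ L
n=3: can move to 2, which is L ⇒ W
n=4: moves to 3(W), 1(W); every one is W ⇒ L
n=5: can move to 4, which is L ⇒ W
n=6: moves to 5(W), 3(W), 1(W); every one is W ⇒ L
n=7: can move to 6, which is L ⇒ W
n=8: moves to 7(W), 5(W), 3(W), 1(W); every one is W ⇒ L
n=9: can move to 8, which is L ⇒ W

4: L, 9: W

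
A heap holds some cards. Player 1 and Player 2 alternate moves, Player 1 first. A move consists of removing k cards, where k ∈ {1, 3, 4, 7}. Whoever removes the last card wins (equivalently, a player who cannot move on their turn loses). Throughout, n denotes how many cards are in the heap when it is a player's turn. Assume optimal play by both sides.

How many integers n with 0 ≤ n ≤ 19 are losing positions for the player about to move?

Positions with no move are L. A position that does have a move is losing for the player to move precisely when every available move leads to a winning position for the opponent. Fill in the labels:
n=0: no move → L
n=1: can move to 0, which is L ⇒ W
n=2: the only move is to 1(W), a W ⇒ L
n=3: can move to 2, which is L ⇒ W
n=4: can move to 0, which is L ⇒ W
n=5: can move to 2, which is L ⇒ W
n=6: can move to 2, which is L ⇒ W
n=7: can move to 0, which is L ⇒ W
n=8: moves to 7(W), 5(W), 4(W), 1(W); every one is W ⇒ L
n=9: can move to 8, which is L ⇒ W
n=10: moves to 9(W), 7(W), 6(W), 3(W); every one is W ⇒ L
n=11: can move to 10, which is L ⇒ W
n=12: can move to 8, which is L ⇒ W
n=13: can move to 10, which is L ⇒ W
n=14: can move to 10, which is L ⇒ W
n=15: can move to 8, which is L ⇒ W
n=16: moves to 15(W), 13(W), 12(W), 9(W); every one is W ⇒ L
n=17: can move to 16, which is L ⇒ W
n=18: moves to 17(W), 15(W), 14(W), 11(W); every one is W ⇒ L
n=19: can move to 18, which is L ⇒ W
L entries with 0 ≤ n ≤ 19: n = 0, 2, 8, 10, 16, 18; that makes 6.

6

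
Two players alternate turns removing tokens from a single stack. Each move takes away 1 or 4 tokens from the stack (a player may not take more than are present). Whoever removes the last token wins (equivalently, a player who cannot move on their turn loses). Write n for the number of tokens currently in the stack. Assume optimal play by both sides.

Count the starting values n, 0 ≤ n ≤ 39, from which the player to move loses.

16

Positions with no move are L. A position that does have a move is losing for the player to move precisely when every available move leads to a winning position for the opponent. Fill in the labels:
n=0: no move → L
n=1: reaches L-position 0 → W
n=2: only reaches 1(W), which is W → L
n=3: reaches L-position 2 → W
n=4: reaches L-position 0 → W
n=5: only reaches 4(W), 1(W), all W → L
n=6: reaches L-position 5 → W
n=7: only reaches 6(W), 3(W), all W → L
n=8: reaches L-position 7 → W
n=9: reaches L-position 5 → W
n=10: only reaches 9(W), 6(W), all W → L
n=11: reaches L-position 10 → W
n=12: only reaches 11(W), 8(W), all W → L
n=13: reaches L-position 12 → W
n=14: reaches L-position 10 → W
n=15: only reaches 14(W), 11(W), all W → L
n=16: reaches L-position 15 → W
n=17: only reaches 16(W), 13(W), all W → L
n=18: reaches L-position 17 → W
n=19: reaches L-position 15 → W
n=20: only reaches 19(W), 16(W), all W → L
n=21: reaches L-position 20 → W
n=22: only reaches 21(W), 18(W), all W → L
n=23: reaches L-position 22 → W
n=24: reaches L-position 20 → W
n=25: only reaches 24(W), 21(W), all W → L
n=26: reaches L-position 25 → W
n=27: only reaches 26(W), 23(W), all W → L
n=28: reaches L-position 27 → W
n=29: reaches L-position 25 → W
n=30: only reaches 29(W), 26(W), all W → L
n=31: reaches L-position 30 → W
n=32: only reaches 31(W), 28(W), all W → L
n=33: reaches L-position 32 → W
n=34: reaches L-position 30 → W
n=35: only reaches 34(W), 31(W), all W → L
n=36: reaches L-position 35 → W
n=37: only reaches 36(W), 33(W), all W → L
n=38: reaches L-position 37 → W
n=39: reaches L-position 35 → W
L entries with 0 ≤ n ≤ 39: n = 0, 2, 5, 7, 10, 12, 15, 17, 20, 22, 25, 27, 30, 32, 35, 37; that makes 16.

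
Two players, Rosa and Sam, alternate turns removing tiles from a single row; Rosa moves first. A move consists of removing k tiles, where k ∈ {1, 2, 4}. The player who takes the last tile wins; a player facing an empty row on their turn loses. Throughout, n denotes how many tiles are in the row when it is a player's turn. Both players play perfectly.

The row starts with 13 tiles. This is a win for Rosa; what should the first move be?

Remove 1, leaving 12.

Positions with no move are L. A position that does have a move is losing for the player to move precisely when every available move leads to a winning position for the opponent. Fill in the labels:
n=0: no move → L
n=1: can move to 0, which is L ⇒ W
n=2: can move to 0, which is L ⇒ W
n=3: moves to 2(W), 1(W); every one is W ⇒ L
n=4: can move to 3, which is L ⇒ W
n=5: can move to 3, which is L ⇒ W
n=6: moves to 5(W), 4(W), 2(W); every one is W ⇒ L
n=7: can move to 6, which is L ⇒ W
n=8: can move to 6, which is L ⇒ W
n=9: moves to 8(W), 7(W), 5(W); every one is W ⇒ L
n=10: can move to 9, which is L ⇒ W
n=11: can move to 9, which is L ⇒ W
n=12: moves to 11(W), 10(W), 8(W); every one is W ⇒ L
n=13: can move to 12, which is L ⇒ W
From 13, the L positions reachable in one move are: 12, 9. Any move reaching one of these is winning.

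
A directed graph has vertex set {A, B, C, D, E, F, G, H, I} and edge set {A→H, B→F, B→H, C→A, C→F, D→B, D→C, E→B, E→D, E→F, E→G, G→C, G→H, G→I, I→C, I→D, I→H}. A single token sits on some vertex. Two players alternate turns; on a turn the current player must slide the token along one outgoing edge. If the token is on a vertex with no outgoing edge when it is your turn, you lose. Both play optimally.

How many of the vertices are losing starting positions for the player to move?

Use the standard recursion: the mover loses at a terminal position; elsewhere, the mover wins exactly when some move hands the opponent an L position.
Every edge goes from a vertex to one that appears earlier in the order F, H, A, B, C, D, I, G, E, so processing vertices in that order labels each vertex after all of its successors.
F: no outgoing edge → L
H: no outgoing edge → L
A: reaches L-position H → W
B: reaches L-position H → W
C: reaches L-position F → W
D: only reaches C(W), B(W), all W → L
I: reaches L-position D → W
G: reaches L-position H → W
E: reaches L-position D → W
The L vertices are D, F, H; that is 3 in all.

3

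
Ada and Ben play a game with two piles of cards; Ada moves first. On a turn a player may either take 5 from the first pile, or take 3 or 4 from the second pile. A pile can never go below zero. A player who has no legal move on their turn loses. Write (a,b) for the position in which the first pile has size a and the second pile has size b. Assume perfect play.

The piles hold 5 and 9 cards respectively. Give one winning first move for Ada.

Move to (0,9).

Positions with no move are L. A position that does have a move is losing for the player to move precisely when every available move leads to a winning position for the opponent. Fill in the labels:
No move ever increases a pile, so every position that can arise here has a ≤ 5 and b ≤ 9; it is enough to label the cells with 0 ≤ a ≤ 5 and 0 ≤ b ≤ 9.
Every move lowers a or b (never raises either), so fill the grid row by row in increasing a, and left to right within a row: each cell's successors are then already labelled.
      b=0  b=1  b=2  b=3  b=4  b=5  b=6  b=7  b=8  b=9
a=0:    L    L    L    W    W    W    W    L    L    L
a=1:    L    L    L    W    W    W    W    L    L    L
a=2:    L    L    L    W    W    W    W    L    L    L
a=3:    L    L    L    W    W    W    W    L    L    L
a=4:    L    L    L    W    W    W    W    L    L    L
a=5:    W    W    W    L    L    L    W    W    W    W
Cells with no legal move (terminal, hence L): (0,0), (0,1), (0,2), (1,0), (1,1), (1,2), (2,0), (2,1), (2,2), (3,0), (3,1), (3,2), (4,0), (4,1), (4,2).
The remaining L cells, each justified by listing all of its moves:
(0,7): only reaches (0,4)(W), (0,3)(W), all W → L
(0,8): only reaches (0,5)(W), (0,4)(W), all W → L
(0,9): only reaches (0,6)(W), (0,5)(W), all W → L
(1,7): only reaches (1,4)(W), (1,3)(W), all W → L
(1,8): only reaches (1,5)(W), (1,4)(W), all W → L
(1,9): only reaches (1,6)(W), (1,5)(W), all W → L
(2,7): only reaches (2,4)(W), (2,3)(W), all W → L
(2,8): only reaches (2,5)(W), (2,4)(W), all W → L
(2,9): only reaches (2,6)(W), (2,5)(W), all W → L
(3,7): only reaches (3,4)(W), (3,3)(W), all W → L
(3,8): only reaches (3,5)(W), (3,4)(W), all W → L
(3,9): only reaches (3,6)(W), (3,5)(W), all W → L
(4,7): only reaches (4,4)(W), (4,3)(W), all W → L
(4,8): only reaches (4,5)(W), (4,4)(W), all W → L
(4,9): only reaches (4,6)(W), (4,5)(W), all W → L
(5,3): only reaches (0,3)(W), (5,0)(W), all W → L
(5,4): only reaches (0,4)(W), (5,1)(W), (5,0)(W), all W → L
(5,5): only reaches (0,5)(W), (5,2)(W), (5,1)(W), all W → L
Every other cell has at least one move into one of the L cells above, so it is W.
From (5,9), the L positions reachable in one move are: (0,9), (5,5). Any move reaching one of these is winning.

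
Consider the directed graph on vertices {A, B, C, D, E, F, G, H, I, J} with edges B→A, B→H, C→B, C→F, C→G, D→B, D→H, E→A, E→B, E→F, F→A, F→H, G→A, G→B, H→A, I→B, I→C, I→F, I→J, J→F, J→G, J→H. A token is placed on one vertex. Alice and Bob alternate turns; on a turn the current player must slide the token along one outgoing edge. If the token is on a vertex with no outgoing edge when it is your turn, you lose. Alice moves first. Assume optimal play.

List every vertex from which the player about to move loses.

Compute win/loss labels from the base case upward. A position with no move is L. Any other position is W if it can reach an L in one move, else L.
Every edge goes from a vertex to one that appears earlier in the order A, H, B, F, E, G, C, D, J, I, so processing vertices in that order labels each vertex after all of its successors.
A: no outgoing edge → L
H: can move to A, which is L ⇒ W
B: can move to A, which is L ⇒ W
F: can move to A, which is L ⇒ W
E: can move to A, which is L ⇒ W
G: can move to A, which is L ⇒ W
C: moves to G(W), F(W), B(W); every one is W ⇒ L
D: moves to B(W), H(W); every one is W ⇒ L
J: moves to G(W), F(W), H(W); every one is W ⇒ L
I: can move to J, which is L ⇒ W
The losing starting vertices are exactly the entries labelled L in this table (4 of them).

A, C, D, J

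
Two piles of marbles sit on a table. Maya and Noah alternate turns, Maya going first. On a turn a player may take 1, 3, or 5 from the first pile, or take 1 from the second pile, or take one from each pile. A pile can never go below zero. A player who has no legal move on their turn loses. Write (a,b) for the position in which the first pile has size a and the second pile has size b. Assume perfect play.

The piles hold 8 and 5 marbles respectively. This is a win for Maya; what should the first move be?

Move to (8,4).

Use the standard recursion: the mover loses at a terminal position; elsewhere, the mover wins exactly when some move hands the opponent an L position.
No move ever increases a pile, so every position that can arise here has a ≤ 8 and b ≤ 5; it is enough to label the cells with 0 ≤ a ≤ 8 and 0 ≤ b ≤ 5.
Every move lowers a or b (never raises either), so fill the grid row by row in increasing a, and left to right within a row: each cell's successors are then already labelled.
      b=0  b=1  b=2  b=3  b=4  b=5
a=0:    L    W    L    W    L    W
a=1:    W    W    W    W    W    W
a=2:    L    W    L    W    L    W
a=3:    W    W    W    W    W    W
a=4:    L    W    L    W    L    W
a=5:    W    W    W    W    W    W
a=6:    L    W    L    W    L    W
a=7:    W    W    W    W    W    W
a=8:    L    W    L    W    L    W
Cells with no legal move (terminal, hence L): (0,0).
The remaining L cells, each justified by listing all of its moves:
(0,2): L (sole option (0,1)(W) is W)
(0,4): L (sole option (0,3)(W) is W)
(2,0): L (sole option (1,0)(W) is W)
(2,2): L (options (1,2)(W), (2,1)(W), (1,1)(W) are all W)
(2,4): L (options (1,4)(W), (2,3)(W), (1,3)(W) are all W)
(4,0): L (options (3,0)(W), (1,0)(W) are all W)
(4,2): L (options (3,2)(W), (1,2)(W), (4,1)(W), (3,1)(W) are all W)
(4,4): L (options (3,4)(W), (1,4)(W), (4,3)(W), (3,3)(W) are all W)
(6,0): L (options (5,0)(W), (3,0)(W), (1,0)(W) are all W)
(6,2): L (options (5,2)(W), (3,2)(W), (1,2)(W), (6,1)(W), (5,1)(W) are all W)
(6,4): L (options (5,4)(W), (3,4)(W), (1,4)(W), (6,3)(W), (5,3)(W) are all W)
(8,0): L (options (7,0)(W), (5,0)(W), (3,0)(W) are all W)
(8,2): L (options (7,2)(W), (5,2)(W), (3,2)(W), (8,1)(W), (7,1)(W) are all W)
(8,4): L (options (7,4)(W), (5,4)(W), (3,4)(W), (8,3)(W), (7,3)(W) are all W)
Every other cell has at least one move into one of the L cells above, so it is W.
From (8,5), the L positions reachable in one move are: (8,4).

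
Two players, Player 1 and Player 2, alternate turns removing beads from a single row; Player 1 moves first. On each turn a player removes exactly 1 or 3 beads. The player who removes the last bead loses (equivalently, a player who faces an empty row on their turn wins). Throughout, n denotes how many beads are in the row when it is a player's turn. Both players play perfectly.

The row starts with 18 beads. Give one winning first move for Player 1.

Remove 1, leaving 17.

Use the standard recursion: the mover wins at a terminal position; elsewhere, the mover wins exactly when some move hands the opponent an L position.
n=0: no move; the opponent has just taken the last bead and therefore loses → W
n=1: L (sole option 0(W) is W)
n=2: W (go to 1, an L position)
n=3: L (options 2(W), 0(W) are all W)
n=4: W (go to 3, an L position)
n=5: L (options 4(W), 2(W) are all W)
n=6: W (go to 5, an L position)
n=7: L (options 6(W), 4(W) are all W)
n=8: W (go to 7, an L position)
n=9: L (options 8(W), 6(W) are all W)
n=10: W (go to 9, an L position)
n=11: L (options 10(W), 8(W) are all W)
n=12: W (go to 11, an L position)
n=13: L (options 12(W), 10(W) are all W)
n=14: W (go to 13, an L position)
n=15: L (options 14(W), 12(W) are all W)
n=16: W (go to 15, an L position)
n=17: L (options 16(W), 14(W) are all W)
n=18: W (go to 17, an L position)
From 18, the L positions reachable in one move are: 17, 15. Any move reaching one of these is winning.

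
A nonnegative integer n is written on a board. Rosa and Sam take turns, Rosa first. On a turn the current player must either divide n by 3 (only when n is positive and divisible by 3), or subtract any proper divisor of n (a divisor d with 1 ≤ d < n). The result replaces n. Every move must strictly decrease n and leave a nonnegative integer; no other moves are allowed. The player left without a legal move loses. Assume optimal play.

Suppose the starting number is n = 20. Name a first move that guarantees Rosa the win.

Use the standard recursion: the mover loses at a terminal position; elsewhere, the mover wins exactly when some move hands the opponent an L position.
n=0: no move → L
n=1: no move → L
n=2: can move to 1, which is L ⇒ W
n=3: can move to 1, which is L ⇒ W
n=4: moves to 2(W), 3(W); every one is W ⇒ L
n=5: can move to 4, which is L ⇒ W
n=6: can move to 4, which is L ⇒ W
n=7: the only move is to 6(W), a W ⇒ L
n=8: can move to 4, which is L ⇒ W
n=9: moves to 3(W), 6(W), 8(W); every one is W ⇒ L
n=10: can move to 9, which is L ⇒ W
n=11: the only move is to 10(W), a W ⇒ L
n=12: can move to 4, which is L ⇒ W
n=13: the only move is to 12(W), a W ⇒ L
n=14: can move to 7, which is L ⇒ W
n=15: moves to 5(W), 10(W), 12(W), 14(W); every one is W ⇒ L
n=16: can move to 15, which is L ⇒ W
n=17: the only move is to 16(W), a W ⇒ L
n=18: can move to 9, which is L ⇒ W
n=19: the only move is to 18(W), a W ⇒ L
n=20: can move to 15, which is L ⇒ W
From 20, the L positions reachable in one move are: 15, 19. Any move reaching one of these is winning.

Move to 15.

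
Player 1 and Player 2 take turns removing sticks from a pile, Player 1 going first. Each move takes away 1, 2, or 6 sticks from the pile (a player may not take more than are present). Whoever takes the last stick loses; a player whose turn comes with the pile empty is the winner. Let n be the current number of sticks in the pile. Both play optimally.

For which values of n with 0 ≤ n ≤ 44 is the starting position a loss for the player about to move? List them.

Classify positions by backward induction: terminal positions (no move available) are W. From any other position, the mover wins iff some move reaches an L.
n=0: no move; the opponent has just taken the last stick and therefore loses → W
n=1: L (sole option 0(W) is W)
n=2: W (go to 1, an L position)
n=3: W (go to 1, an L position)
n=4: L (options 3(W), 2(W) are all W)
n=5: W (go to 4, an L position)
n=6: W (go to 4, an L position)
n=7: W (go to 1, an L position)
n=8: L (options 7(W), 6(W), 2(W) are all W)
n=9: W (go to 8, an L position)
n=10: W (go to 8, an L position)
n=11: L (options 10(W), 9(W), 5(W) are all W)
n=12: W (go to 11, an L position)
n=13: W (go to 11, an L position)
n=14: W (go to 8, an L position)
n=15: L (options 14(W), 13(W), 9(W) are all W)
n=16: W (go to 15, an L position)
n=17: W (go to 15, an L position)
n=18: L (options 17(W), 16(W), 12(W) are all W)
n=19: W (go to 18, an L position)
n=20: W (go to 18, an L position)
n=21: W (go to 15, an L position)
n=22: L (options 21(W), 20(W), 16(W) are all W)
n=23: W (go to 22, an L position)
n=24: W (go to 22, an L position)
n=25: L (options 24(W), 23(W), 19(W) are all W)
n=26: W (go to 25, an L position)
n=27: W (go to 25, an L position)
n=28: W (go to 22, an L position)
n=29: L (options 28(W), 27(W), 23(W) are all W)
n=30: W (go to 29, an L position)
n=31: W (go to 29, an L position)
n=32: L (options 31(W), 30(W), 26(W) are all W)
n=33: W (go to 32, an L position)
n=34: W (go to 32, an L position)
n=35: W (go to 29, an L position)
n=36: L (options 35(W), 34(W), 30(W) are all W)
n=37: W (go to 36, an L position)
n=38: W (go to 36, an L position)
n=39: L (options 38(W), 37(W), 33(W) are all W)
n=40: W (go to 39, an L position)
n=41: W (go to 39, an L position)
n=42: W (go to 36, an L position)
n=43: L (options 42(W), 41(W), 37(W) are all W)
n=44: W (go to 43, an L position)
Reading off the rows marked L gives the requested list; there are 13 such values of n.

1, 4, 8, 11, 15, 18, 22, 25, 29, 32, 36, 39, 43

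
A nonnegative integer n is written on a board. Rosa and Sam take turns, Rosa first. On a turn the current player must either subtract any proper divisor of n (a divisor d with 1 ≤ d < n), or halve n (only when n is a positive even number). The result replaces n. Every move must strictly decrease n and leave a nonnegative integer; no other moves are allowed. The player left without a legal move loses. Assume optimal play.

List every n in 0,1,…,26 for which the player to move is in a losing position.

0, 1, 3, 5, 7, 9, 11, 13, 15, 17, 19, 21, 23, 25

Classify positions by backward induction: terminal positions (no move available) are L. From any other position, the mover wins iff some move reaches an L.
n=0: no move → L
n=1: no move → L
n=2: can move to 1, which is L ⇒ W
n=3: the only move is to 2(W), a W ⇒ L
n=4: can move to 3, which is L ⇒ W
n=5: the only move is to 4(W), a W ⇒ L
n=6: can move to 3, which is L ⇒ W
n=7: the only move is to 6(W), a W ⇒ L
n=8: can move to 7, which is L ⇒ W
n=9: moves to 6(W), 8(W); every one is W ⇒ L
n=10: can move to 5, which is L ⇒ W
n=11: the only move is to 10(W), a W ⇒ L
n=12: can move to 9, which is L ⇒ W
n=13: the only move is to 12(W), a W ⇒ L
n=14: can move to 7, which is L ⇒ W
n=15: moves to 10(W), 12(W), 14(W); every one is W ⇒ L
n=16: can move to 15, which is L ⇒ W
n=17: the only move is to 16(W), a W ⇒ L
n=18: can move to 9, which is L ⇒ W
n=19: the only move is to 18(W), a W ⇒ L
n=20: can move to 15, which is L ⇒ W
n=21: moves to 14(W), 18(W), 20(W); every one is W ⇒ L
n=22: can move to 11, which is L ⇒ W
n=23: the only move is to 22(W), a W ⇒ L
n=24: can move to 21, which is L ⇒ W
n=25: moves to 20(W), 24(W); every one is W ⇒ L
n=26: can move to 13, which is L ⇒ W
The losing starting values of n are exactly the entries labelled L in this table (14 of them).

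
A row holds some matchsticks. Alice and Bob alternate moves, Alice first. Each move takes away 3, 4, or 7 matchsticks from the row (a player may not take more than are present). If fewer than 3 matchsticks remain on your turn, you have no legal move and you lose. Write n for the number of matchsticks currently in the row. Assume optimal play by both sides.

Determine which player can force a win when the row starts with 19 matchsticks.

Compute win/loss labels from the base case upward. A position with no move is L. Any other position is W if it can reach an L in one move, else L.
n=0: no move → L
n=1: no move → L
n=2: no move → L
n=3: reaches L-position 0 → W
n=4: reaches L-position 1 → W
n=5: reaches L-position 2 → W
n=6: reaches L-position 2 → W
n=7: reaches L-position 0 → W
n=8: reaches L-position 1 → W
n=9: reaches L-position 2 → W
n=10: only reaches 7(W), 6(W), 3(W), all W → L
n=11: only reaches 8(W), 7(W), 4(W), all W → L
n=12: only reaches 9(W), 8(W), 5(W), all W → L
n=13: reaches L-position 10 → W
n=14: reaches L-position 11 → W
n=15: reaches L-position 12 → W
n=16: reaches L-position 12 → W
n=17: reaches L-position 10 → W
n=18: reaches L-position 11 → W
n=19: reaches L-position 12 → W
The starting position 19 is W: Alice should remove 7, leaving 12, handing over an L position.

Alice wins.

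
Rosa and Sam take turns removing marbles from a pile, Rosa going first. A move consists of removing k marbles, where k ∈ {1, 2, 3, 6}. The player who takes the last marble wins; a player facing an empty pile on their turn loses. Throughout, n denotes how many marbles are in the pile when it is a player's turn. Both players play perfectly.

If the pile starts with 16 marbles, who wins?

Sam wins.

Classify positions by backward induction: terminal positions (no move available) are L. From any other position, the mover wins iff some move reaches an L.
n=0: no move → L
n=1: →0(L), so W
n=2: →0(L), so W
n=3: →0(L), so W
n=4: →3(W), 2(W), 1(W) — all W, so L
n=5: →4(L), so W
n=6: →4(L), so W
n=7: →4(L), so W
n=8: →7(W), 6(W), 5(W), 2(W) — all W, so L
n=9: →8(L), so W
n=10: →8(L), so W
n=11: →8(L), so W
n=12: →11(W), 10(W), 9(W), 6(W) — all W, so L
n=13: →12(L), so W
n=14: →12(L), so W
n=15: →12(L), so W
n=16: →15(W), 14(W), 13(W), 10(W) — all W, so L
Every move from 16 reaches a W position, so the mover loses.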